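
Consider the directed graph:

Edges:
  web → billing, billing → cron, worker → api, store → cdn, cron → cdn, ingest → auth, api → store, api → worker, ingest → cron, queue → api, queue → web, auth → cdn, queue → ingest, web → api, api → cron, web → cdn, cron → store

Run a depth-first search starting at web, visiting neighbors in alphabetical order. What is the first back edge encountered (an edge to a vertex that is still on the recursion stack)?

worker->api

DFS from web (visiting neighbors in alphabetical order); mark gray on enter, black on exit:
web gray
  api gray
    cron gray
      cdn gray
      cdn black
      store gray
        store→cdn: cdn black — skip
      store black
    cron black
    api→store: store black — skip
    worker gray
      worker→api: api is gray → back edge
First back edge: worker → api.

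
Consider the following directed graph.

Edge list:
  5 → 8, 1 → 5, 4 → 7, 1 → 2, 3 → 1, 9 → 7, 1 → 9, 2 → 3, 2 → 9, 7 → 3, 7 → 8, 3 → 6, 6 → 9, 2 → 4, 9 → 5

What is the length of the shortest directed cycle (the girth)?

3

For each vertex v, BFS finds the shortest path from v back to v.
The shortest such closed walk is 2 → 3 → 1 → 2, length 3.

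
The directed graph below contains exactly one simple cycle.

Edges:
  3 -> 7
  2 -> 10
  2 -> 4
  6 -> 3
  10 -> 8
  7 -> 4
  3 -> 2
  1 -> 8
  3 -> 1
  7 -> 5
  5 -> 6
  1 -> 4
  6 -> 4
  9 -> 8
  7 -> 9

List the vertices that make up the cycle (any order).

3, 5, 6, 7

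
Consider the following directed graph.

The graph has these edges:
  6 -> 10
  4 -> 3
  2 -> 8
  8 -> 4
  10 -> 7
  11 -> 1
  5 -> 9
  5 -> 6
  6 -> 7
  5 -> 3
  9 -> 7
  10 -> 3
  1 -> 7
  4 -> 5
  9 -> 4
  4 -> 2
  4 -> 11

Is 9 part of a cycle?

Yes

9 is on a cycle iff 9 can reach itself via ≥1 edge.
9 → 4 → 5 → 9 — yes.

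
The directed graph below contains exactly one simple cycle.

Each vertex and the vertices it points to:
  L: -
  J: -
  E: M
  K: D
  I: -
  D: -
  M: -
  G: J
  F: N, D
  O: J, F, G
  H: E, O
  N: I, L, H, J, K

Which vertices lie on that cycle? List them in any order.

F, H, N, O

DFS with gray/black marking from N:
N gray
  I gray
  I black
  L gray
  L black
  H gray
    E gray
      M gray
      M black
    E black
    O gray
      J gray
      J black
      F gray
        F→N: N is gray → back edge
Back edge closes the cycle N → H → O → F → N; its vertices are {F, H, N, O}.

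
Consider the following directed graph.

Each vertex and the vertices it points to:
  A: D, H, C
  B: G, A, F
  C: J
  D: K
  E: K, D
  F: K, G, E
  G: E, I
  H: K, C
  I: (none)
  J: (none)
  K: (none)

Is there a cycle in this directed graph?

DFS with white/gray/black marking, starting from G:
G gray
  E gray
    K gray
    K black
    D gray
      D→K: K black — skip
    D black
  E black
  I gray
  I black
G black
A gray
  A→D: D black — skip
  H gray
    H→K: K black — skip
    C gray
      J gray
      J black
    C black
  H black
  A→C: C black — skip
A black
B gray
  B→G: G black — skip
  B→A: A black — skip
  F gray
    F→K: K black — skip
    F→G: G black — skip
    F→E: E black — skip
  F black
B black
Every edge goes to a white or black vertex — no back edge, so the graph is acyclic.

No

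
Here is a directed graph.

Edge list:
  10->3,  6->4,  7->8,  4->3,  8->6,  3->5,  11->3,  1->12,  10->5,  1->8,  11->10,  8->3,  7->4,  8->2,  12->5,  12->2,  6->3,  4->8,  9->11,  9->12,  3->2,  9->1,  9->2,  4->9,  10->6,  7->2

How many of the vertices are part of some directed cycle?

7

A vertex is on a directed cycle iff it belongs to a strongly connected component of size ≥ 2 (or has a self-loop).
The vertices on cycles are {1, 4, 6, 8, 9, 10, 11} — 7 in total.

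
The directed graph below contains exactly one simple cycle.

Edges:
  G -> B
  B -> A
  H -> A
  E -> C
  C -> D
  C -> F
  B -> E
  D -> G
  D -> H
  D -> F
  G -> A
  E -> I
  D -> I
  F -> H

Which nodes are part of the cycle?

DFS with gray/black marking from E:
E gray
  I gray
  I black
  C gray
    F gray
      H gray
        A gray
        A black
      H black
    F black
    D gray
      G gray
        G→A: A black — skip
        B gray
          B→A: A black — skip
          B→E: E is gray → back edge
Back edge closes the cycle E → C → D → G → B → E; its vertices are {B, C, D, E, G}.

B, C, D, E, G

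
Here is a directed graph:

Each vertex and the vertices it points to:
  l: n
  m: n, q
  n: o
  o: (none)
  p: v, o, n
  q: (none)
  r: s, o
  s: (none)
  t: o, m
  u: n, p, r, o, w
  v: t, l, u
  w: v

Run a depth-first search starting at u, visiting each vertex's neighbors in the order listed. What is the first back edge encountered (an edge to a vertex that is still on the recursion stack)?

v→u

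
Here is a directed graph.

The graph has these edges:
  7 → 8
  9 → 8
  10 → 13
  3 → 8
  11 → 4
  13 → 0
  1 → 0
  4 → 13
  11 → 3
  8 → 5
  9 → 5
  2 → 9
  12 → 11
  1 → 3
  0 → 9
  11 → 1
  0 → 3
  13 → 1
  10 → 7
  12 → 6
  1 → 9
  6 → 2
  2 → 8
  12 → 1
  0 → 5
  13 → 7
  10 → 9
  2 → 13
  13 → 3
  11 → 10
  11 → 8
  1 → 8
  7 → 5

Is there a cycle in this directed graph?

DFS with white/gray/black marking, starting from 9:
9 gray
  8 gray
    5 gray
    5 black
  8 black
  9→5: 5 black — skip
9 black
4 gray
  13 gray
    0 gray
      3 gray
        3→8: 8 black — skip
      3 black
      0→5: 5 black — skip
      0→9: 9 black — skip
    0 black
    7 gray
      7→8: 8 black — skip
      7→5: 5 black — skip
    7 black
    13→3: 3 black — skip
    1 gray
      1→0: 0 black — skip
      1→8: 8 black — skip
      1→9: 9 black — skip
      1→3: 3 black — skip
    1 black
  13 black
4 black
12 gray
  6 gray
    2 gray
      2→8: 8 black — skip
      2→13: 13 black — skip
      2→9: 9 black — skip
    2 black
  6 black
  11 gray
    11→4: 4 black — skip
    10 gray
      10→13: 13 black — skip
      10→7: 7 black — skip
      10→9: 9 black — skip
    10 black
    11→8: 8 black — skip
    11→1: 1 black — skip
    11→3: 3 black — skip
  11 black
  12→1: 1 black — skip
12 black
Every edge goes to a white or black vertex — no back edge, so the graph is acyclic.

No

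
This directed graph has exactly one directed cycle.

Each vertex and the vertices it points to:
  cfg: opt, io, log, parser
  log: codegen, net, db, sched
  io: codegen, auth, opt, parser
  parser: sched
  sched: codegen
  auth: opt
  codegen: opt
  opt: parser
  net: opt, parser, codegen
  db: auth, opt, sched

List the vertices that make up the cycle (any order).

opt, sched, parser, codegen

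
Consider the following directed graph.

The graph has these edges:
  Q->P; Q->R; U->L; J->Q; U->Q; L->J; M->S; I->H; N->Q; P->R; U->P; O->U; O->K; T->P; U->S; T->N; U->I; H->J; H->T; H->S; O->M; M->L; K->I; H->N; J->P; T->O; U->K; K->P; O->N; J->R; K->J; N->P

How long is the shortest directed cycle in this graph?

5

For each vertex v, BFS finds the shortest path from v back to v.
The shortest such closed walk is O → U → I → H → T → O, length 5.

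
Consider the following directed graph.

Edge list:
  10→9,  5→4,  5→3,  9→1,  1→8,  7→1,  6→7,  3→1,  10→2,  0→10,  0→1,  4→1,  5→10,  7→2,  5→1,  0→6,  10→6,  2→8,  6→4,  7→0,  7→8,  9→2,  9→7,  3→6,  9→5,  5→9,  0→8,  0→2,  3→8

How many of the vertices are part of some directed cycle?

A vertex is on a directed cycle iff it belongs to a strongly connected component of size ≥ 2 (or has a self-loop).
The vertices on cycles are {0, 3, 5, 6, 7, 9, 10} — 7 in total.

7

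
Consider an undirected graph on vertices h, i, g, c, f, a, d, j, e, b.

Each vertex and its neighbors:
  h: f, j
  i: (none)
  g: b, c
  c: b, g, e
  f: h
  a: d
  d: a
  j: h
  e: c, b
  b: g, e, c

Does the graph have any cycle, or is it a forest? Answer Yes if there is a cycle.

Yes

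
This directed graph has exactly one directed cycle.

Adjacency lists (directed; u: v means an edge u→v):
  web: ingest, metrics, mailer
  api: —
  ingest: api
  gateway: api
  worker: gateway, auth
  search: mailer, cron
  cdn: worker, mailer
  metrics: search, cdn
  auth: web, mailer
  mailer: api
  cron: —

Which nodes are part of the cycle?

cdn, web, auth, worker, metrics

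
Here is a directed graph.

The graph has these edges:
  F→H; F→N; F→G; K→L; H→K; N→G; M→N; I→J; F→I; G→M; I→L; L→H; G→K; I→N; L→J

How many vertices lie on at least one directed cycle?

6

A vertex is on a directed cycle iff it belongs to a strongly connected component of size ≥ 2 (or has a self-loop).
The vertices on cycles are {G, H, K, L, M, N} — 6 in total.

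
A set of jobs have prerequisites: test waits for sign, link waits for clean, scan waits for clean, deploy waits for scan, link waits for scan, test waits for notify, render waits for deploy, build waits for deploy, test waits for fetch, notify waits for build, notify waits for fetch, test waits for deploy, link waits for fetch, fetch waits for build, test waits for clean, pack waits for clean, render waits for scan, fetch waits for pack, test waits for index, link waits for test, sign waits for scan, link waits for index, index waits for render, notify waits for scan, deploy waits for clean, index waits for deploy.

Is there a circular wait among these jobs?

DFS with white/gray/black marking, starting from pack:
pack gray
  clean gray
  clean black
pack black
scan gray
  scan→clean: clean black — skip
scan black
build gray
  deploy gray
    deploy→clean: clean black — skip
    deploy→scan: scan black — skip
  deploy black
build black
index gray
  render gray
    render→scan: scan black — skip
    render→deploy: deploy black — skip
  render black
  index→deploy: deploy black — skip
index black
link gray
  link→clean: clean black — skip
  link→index: index black — skip
  fetch gray
    fetch→build: build black — skip
    fetch→pack: pack black — skip
  fetch black
  link→scan: scan black — skip
  test gray
    test→clean: clean black — skip
    notify gray
      notify→scan: scan black — skip
      notify→fetch: fetch black — skip
      notify→build: build black — skip
    notify black
    sign gray
      sign→scan: scan black — skip
    sign black
    test→deploy: deploy black — skip
    test→index: index black — skip
    test→fetch: fetch black — skip
  test black
link black
Every edge goes to a white or black vertex — no back edge, so the graph is acyclic.

No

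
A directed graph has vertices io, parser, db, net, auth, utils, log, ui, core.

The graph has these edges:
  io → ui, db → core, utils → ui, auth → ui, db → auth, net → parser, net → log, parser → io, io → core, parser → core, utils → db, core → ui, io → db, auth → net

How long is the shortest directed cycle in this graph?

5

For each vertex v, BFS finds the shortest path from v back to v.
The shortest such closed walk is db → auth → net → parser → io → db, length 5.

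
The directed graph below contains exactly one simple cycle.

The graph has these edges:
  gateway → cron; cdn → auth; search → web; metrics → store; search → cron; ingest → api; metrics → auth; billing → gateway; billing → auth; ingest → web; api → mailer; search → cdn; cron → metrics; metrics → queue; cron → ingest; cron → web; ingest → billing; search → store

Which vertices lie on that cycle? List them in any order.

cron, ingest, billing, gateway

DFS with gray/black marking from cron:
cron gray
  ingest gray
    web gray
    web black
    billing gray
      gateway gray
        gateway→cron: cron is gray → back edge
Back edge closes the cycle cron → ingest → billing → gateway → cron; its vertices are {cron, ingest, billing, gateway}.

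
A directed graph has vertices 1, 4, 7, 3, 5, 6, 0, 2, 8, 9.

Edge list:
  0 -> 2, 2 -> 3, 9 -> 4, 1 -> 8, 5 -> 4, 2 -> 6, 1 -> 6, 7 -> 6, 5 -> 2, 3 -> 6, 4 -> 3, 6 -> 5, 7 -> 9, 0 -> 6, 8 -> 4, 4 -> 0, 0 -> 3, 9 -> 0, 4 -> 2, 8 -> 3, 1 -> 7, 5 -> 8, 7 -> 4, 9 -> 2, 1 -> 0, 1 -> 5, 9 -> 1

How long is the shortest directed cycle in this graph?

For each vertex v, BFS finds the shortest path from v back to v.
The shortest such closed walk is 9 → 1 → 7 → 9, length 3.

3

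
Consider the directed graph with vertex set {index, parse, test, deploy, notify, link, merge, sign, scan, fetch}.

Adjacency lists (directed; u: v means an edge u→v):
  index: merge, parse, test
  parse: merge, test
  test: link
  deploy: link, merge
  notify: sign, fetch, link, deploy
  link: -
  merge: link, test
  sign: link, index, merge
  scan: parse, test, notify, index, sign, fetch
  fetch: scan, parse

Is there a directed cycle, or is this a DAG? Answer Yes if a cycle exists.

Yes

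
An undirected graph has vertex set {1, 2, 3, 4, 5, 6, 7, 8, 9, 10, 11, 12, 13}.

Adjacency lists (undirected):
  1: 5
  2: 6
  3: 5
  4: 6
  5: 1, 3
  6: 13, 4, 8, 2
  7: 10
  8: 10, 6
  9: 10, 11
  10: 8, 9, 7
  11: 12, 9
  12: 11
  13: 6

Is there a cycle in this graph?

No

DFS, tracking each vertex's parent; an edge to a visited non-parent vertex closes a cycle.
Start from 2:
visit 2 (parent –)
  visit 6 (parent 2)
    visit 13 (parent 6)
      13–6: parent, skip
    visit 4 (parent 6)
      4–6: parent, skip
    visit 8 (parent 6)
      visit 10 (parent 8)
        10–8: parent, skip
        visit 9 (parent 10)
          9–10: parent, skip
          visit 11 (parent 9)
            visit 12 (parent 11)
              12–11: parent, skip
            11–9: parent, skip
        visit 7 (parent 10)
          7–10: parent, skip
      8–6: parent, skip
    6–2: parent, skip
visit 1 (parent –)
  visit 5 (parent 1)
    5–1: parent, skip
    visit 3 (parent 5)
      3–5: parent, skip
No non-parent visited neighbor found — the graph is a forest.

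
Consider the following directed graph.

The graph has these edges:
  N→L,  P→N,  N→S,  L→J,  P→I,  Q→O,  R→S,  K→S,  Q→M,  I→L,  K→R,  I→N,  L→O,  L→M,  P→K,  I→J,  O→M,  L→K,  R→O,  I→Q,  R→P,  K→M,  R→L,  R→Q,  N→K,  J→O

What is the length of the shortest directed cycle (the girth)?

For each vertex v, BFS finds the shortest path from v back to v.
The shortest such closed walk is P → K → R → P, length 3.

3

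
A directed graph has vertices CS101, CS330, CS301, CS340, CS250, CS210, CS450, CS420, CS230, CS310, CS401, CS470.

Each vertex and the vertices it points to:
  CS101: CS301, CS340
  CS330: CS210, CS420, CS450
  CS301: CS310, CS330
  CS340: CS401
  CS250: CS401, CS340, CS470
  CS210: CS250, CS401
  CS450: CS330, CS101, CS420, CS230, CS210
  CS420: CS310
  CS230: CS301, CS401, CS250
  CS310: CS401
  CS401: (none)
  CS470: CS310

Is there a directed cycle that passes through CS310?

No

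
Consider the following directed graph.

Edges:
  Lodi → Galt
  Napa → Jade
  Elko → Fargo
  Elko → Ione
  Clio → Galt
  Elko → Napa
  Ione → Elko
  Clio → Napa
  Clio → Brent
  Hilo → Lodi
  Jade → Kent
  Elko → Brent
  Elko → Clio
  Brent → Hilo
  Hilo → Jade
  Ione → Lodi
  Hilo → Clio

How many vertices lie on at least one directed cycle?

A vertex is on a directed cycle iff it belongs to a strongly connected component of size ≥ 2 (or has a self-loop).
The vertices on cycles are {Clio, Elko, Hilo, Ione, Brent} — 5 in total.

5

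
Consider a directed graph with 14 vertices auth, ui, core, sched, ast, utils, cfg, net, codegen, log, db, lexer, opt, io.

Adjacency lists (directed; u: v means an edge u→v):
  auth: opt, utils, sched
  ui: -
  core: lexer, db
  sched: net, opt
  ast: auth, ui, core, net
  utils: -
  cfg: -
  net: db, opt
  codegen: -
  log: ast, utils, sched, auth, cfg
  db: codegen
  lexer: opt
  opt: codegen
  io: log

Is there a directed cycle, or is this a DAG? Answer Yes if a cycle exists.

DFS with white/gray/black marking, starting from lexer:
lexer gray
  opt gray
    codegen gray
    codegen black
  opt black
lexer black
auth gray
  auth→opt: opt black — skip
  utils gray
  utils black
  sched gray
    net gray
      db gray
        db→codegen: codegen black — skip
      db black
      net→opt: opt black — skip
    net black
    sched→opt: opt black — skip
  sched black
auth black
ui gray
ui black
core gray
  core→lexer: lexer black — skip
  core→db: db black — skip
core black
ast gray
  ast→auth: auth black — skip
  ast→ui: ui black — skip
  ast→core: core black — skip
  ast→net: net black — skip
ast black
cfg gray
cfg black
log gray
  log→ast: ast black — skip
  log→utils: utils black — skip
  log→sched: sched black — skip
  log→auth: auth black — skip
  log→cfg: cfg black — skip
log black
io gray
  io→log: log black — skip
io black
Every edge goes to a white or black vertex — no back edge, so the graph is acyclic.

No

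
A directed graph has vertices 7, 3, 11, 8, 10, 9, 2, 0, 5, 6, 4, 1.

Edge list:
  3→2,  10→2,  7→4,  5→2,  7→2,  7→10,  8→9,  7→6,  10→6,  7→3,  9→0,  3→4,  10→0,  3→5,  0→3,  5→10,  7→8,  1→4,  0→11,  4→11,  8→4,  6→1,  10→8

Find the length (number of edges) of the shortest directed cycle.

For each vertex v, BFS finds the shortest path from v back to v.
The shortest such closed walk is 10 → 0 → 3 → 5 → 10, length 4.

4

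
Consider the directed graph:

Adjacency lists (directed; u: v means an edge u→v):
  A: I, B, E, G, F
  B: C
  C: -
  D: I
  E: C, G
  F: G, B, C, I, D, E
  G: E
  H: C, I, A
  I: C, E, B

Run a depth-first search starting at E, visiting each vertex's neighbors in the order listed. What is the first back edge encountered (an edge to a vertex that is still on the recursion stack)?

DFS from E (visiting each vertex's neighbors in the order listed); mark gray on enter, black on exit:
E gray
  C gray
  C black
  G gray
    G→E: E is gray → back edge
First back edge: G → E.

G→E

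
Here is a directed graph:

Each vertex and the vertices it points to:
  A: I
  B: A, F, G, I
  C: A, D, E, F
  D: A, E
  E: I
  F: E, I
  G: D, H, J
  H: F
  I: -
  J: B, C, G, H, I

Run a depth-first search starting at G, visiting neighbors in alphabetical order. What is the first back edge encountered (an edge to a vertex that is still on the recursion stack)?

B->G

DFS from G (visiting neighbors in alphabetical order); mark gray on enter, black on exit:
G gray
  D gray
    A gray
      I gray
      I black
    A black
    E gray
      E→I: I black — skip
    E black
  D black
  H gray
    F gray
      F→E: E black — skip
      F→I: I black — skip
    F black
  H black
  J gray
    B gray
      B→A: A black — skip
      B→F: F black — skip
      B→G: G is gray → back edge
First back edge: B → G.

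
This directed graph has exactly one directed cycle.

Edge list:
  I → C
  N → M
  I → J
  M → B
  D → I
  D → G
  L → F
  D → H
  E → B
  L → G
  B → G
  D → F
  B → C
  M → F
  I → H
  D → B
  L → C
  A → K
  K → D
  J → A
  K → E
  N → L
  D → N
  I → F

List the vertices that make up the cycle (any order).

DFS with gray/black marking from K:
K gray
  E gray
    B gray
      C gray
      C black
      G gray
      G black
    B black
  E black
  D gray
    N gray
      M gray
        M→B: B black — skip
        F gray
        F black
      M black
      L gray
        L→F: F black — skip
        L→G: G black — skip
        L→C: C black — skip
      L black
    N black
    I gray
      I→C: C black — skip
      I→F: F black — skip
      H gray
      H black
      J gray
        A gray
          A→K: K is gray → back edge
Back edge closes the cycle K → D → I → J → A → K; its vertices are {A, D, I, J, K}.

A, D, I, J, K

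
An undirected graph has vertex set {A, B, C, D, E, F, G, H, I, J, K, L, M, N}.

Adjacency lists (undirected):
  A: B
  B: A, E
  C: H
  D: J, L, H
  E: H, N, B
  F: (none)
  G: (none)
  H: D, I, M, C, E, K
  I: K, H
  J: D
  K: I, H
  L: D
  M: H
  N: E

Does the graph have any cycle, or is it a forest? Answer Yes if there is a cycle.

DFS, tracking each vertex's parent; an edge to a visited non-parent vertex closes a cycle.
Start from E:
visit E (parent –)
  visit H (parent E)
    visit D (parent H)
      visit J (parent D)
        J–D: parent, skip
      visit L (parent D)
        L–D: parent, skip
      D–H: parent, skip
    visit I (parent H)
      visit K (parent I)
        K–I: parent, skip
        K–H: H visited and ≠ parent → cycle
Cycle: H – I – K – H.

Yes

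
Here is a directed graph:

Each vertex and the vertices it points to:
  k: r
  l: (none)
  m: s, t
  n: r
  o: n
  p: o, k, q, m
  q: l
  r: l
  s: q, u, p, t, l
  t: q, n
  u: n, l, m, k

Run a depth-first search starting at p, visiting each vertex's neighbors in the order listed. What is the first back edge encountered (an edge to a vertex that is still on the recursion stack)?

u->m

DFS from p (visiting each vertex's neighbors in the order listed); mark gray on enter, black on exit:
p gray
  o gray
    n gray
      r gray
        l gray
        l black
      r black
    n black
  o black
  k gray
    k→r: r black — skip
  k black
  q gray
    q→l: l black — skip
  q black
  m gray
    s gray
      s→q: q black — skip
      u gray
        u→n: n black — skip
        u→l: l black — skip
        u→m: m is gray → back edge
First back edge: u → m.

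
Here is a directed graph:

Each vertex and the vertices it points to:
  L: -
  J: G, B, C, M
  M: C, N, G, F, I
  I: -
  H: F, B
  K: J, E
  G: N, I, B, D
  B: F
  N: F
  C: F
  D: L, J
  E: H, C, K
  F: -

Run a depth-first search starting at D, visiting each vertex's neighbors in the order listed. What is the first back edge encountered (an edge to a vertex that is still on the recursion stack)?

DFS from D (visiting each vertex's neighbors in the order listed); mark gray on enter, black on exit:
D gray
  L gray
  L black
  J gray
    G gray
      N gray
        F gray
        F black
      N black
      I gray
      I black
      B gray
        B→F: F black — skip
      B black
      G→D: D is gray → back edge
First back edge: G → D.

G→D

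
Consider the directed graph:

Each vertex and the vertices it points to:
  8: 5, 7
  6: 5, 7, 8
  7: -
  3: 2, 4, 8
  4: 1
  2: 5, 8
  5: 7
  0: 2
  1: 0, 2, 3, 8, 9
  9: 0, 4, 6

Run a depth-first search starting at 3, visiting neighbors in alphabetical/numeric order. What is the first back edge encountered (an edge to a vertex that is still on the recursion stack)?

1→3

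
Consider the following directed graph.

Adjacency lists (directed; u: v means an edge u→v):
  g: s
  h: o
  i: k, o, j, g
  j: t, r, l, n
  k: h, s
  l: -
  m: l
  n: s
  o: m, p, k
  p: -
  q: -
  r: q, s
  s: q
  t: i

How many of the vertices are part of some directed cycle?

6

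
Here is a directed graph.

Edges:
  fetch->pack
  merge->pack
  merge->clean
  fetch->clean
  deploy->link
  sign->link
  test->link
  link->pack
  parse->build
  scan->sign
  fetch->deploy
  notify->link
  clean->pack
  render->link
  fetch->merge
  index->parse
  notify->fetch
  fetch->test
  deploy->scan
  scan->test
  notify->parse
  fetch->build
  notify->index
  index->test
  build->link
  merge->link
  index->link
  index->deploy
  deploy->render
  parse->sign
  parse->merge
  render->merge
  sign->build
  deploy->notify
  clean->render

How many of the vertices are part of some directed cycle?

7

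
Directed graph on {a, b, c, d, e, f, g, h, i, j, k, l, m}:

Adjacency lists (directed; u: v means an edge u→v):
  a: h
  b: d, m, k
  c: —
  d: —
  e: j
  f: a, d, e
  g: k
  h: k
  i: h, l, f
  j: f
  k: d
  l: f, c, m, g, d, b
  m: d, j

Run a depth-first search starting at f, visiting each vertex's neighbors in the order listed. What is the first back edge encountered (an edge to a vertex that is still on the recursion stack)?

DFS from f (visiting each vertex's neighbors in the order listed); mark gray on enter, black on exit:
f gray
  a gray
    h gray
      k gray
        d gray
        d black
      k black
    h black
  a black
  f→d: d black — skip
  e gray
    j gray
      j→f: f is gray → back edge
First back edge: j → f.

j->f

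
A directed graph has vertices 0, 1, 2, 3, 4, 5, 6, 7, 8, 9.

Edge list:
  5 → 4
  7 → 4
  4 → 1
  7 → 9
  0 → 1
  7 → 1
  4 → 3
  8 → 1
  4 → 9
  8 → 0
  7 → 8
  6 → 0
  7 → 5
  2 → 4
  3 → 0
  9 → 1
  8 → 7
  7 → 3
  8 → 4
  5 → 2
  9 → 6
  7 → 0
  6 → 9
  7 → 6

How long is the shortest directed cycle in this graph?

2

For each vertex v, BFS finds the shortest path from v back to v.
The shortest such closed walk is 8 → 7 → 8, length 2.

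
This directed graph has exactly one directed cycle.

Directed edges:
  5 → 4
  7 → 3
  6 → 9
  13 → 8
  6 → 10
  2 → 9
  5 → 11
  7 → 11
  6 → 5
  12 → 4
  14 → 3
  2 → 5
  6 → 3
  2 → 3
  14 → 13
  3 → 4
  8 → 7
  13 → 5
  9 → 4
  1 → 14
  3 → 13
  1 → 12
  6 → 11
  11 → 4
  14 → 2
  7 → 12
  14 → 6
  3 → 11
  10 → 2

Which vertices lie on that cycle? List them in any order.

3, 7, 8, 13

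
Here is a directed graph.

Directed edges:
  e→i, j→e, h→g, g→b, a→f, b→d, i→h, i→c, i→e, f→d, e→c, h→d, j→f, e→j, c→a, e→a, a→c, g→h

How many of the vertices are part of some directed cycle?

7

A vertex is on a directed cycle iff it belongs to a strongly connected component of size ≥ 2 (or has a self-loop).
The vertices on cycles are {a, c, e, g, h, i, j} — 7 in total.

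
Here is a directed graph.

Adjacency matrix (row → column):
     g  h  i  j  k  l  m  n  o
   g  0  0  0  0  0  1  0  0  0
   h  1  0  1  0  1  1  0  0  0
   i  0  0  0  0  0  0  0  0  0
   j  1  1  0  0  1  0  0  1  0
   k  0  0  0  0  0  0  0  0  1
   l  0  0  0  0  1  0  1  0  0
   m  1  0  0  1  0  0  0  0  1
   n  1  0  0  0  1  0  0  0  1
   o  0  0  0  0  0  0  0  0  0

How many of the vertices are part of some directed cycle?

A vertex is on a directed cycle iff it belongs to a strongly connected component of size ≥ 2 (or has a self-loop).
The vertices on cycles are {g, h, j, l, m, n} — 6 in total.

6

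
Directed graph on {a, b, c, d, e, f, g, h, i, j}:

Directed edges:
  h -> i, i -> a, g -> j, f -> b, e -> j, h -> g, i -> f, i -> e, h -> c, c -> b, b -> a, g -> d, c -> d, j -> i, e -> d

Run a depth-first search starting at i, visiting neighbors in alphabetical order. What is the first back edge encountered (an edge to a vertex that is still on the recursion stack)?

j->i

DFS from i (visiting neighbors in alphabetical order); mark gray on enter, black on exit:
i gray
  a gray
  a black
  e gray
    d gray
    d black
    j gray
      j→i: i is gray → back edge
First back edge: j → i.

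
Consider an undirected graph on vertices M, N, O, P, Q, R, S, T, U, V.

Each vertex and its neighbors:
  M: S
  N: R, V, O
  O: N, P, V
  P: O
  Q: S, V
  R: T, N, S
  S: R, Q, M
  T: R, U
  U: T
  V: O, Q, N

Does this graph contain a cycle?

DFS, tracking each vertex's parent; an edge to a visited non-parent vertex closes a cycle.
Start from U:
visit U (parent –)
  visit T (parent U)
    visit R (parent T)
      R–T: parent, skip
      visit N (parent R)
        N–R: parent, skip
        visit V (parent N)
          visit O (parent V)
            O–N: N visited and ≠ parent → cycle
Cycle: N – V – O – N.

Yes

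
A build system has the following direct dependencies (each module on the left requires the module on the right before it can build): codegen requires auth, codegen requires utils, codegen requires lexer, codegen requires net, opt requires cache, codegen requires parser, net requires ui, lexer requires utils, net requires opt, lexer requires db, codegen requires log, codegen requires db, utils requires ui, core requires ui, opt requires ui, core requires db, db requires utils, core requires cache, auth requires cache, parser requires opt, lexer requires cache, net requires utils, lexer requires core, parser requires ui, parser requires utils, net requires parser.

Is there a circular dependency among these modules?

No

DFS with white/gray/black marking, starting from codegen:
codegen gray
  utils gray
    ui gray
    ui black
  utils black
  net gray
    net→ui: ui black — skip
    opt gray
      opt→ui: ui black — skip
      cache gray
      cache black
    opt black
    parser gray
      parser→opt: opt black — skip
      parser→ui: ui black — skip
      parser→utils: utils black — skip
    parser black
    net→utils: utils black — skip
  net black
  auth gray
    auth→cache: cache black — skip
  auth black
  lexer gray
    lexer→cache: cache black — skip
    db gray
      db→utils: utils black — skip
    db black
    core gray
      core→ui: ui black — skip
      core→db: db black — skip
      core→cache: cache black — skip
    core black
    lexer→utils: utils black — skip
  lexer black
  codegen→db: db black — skip
  codegen→parser: parser black — skip
  log gray
  log black
codegen black
Every edge goes to a white or black vertex — no back edge, so the graph is acyclic.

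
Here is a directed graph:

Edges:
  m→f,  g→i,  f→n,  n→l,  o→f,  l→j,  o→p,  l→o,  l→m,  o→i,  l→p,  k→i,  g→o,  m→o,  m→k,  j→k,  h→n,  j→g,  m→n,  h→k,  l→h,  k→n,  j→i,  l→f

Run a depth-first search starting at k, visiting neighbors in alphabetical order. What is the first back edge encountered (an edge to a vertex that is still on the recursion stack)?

f→n

DFS from k (visiting neighbors in alphabetical order); mark gray on enter, black on exit:
k gray
  i gray
  i black
  n gray
    l gray
      f gray
        f→n: n is gray → back edge
First back edge: f → n.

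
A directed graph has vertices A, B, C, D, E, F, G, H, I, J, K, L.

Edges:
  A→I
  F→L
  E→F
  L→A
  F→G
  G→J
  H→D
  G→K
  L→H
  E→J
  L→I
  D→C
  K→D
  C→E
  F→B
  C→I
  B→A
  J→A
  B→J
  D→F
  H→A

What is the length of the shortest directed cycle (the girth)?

4

For each vertex v, BFS finds the shortest path from v back to v.
The shortest such closed walk is D → F → G → K → D, length 4.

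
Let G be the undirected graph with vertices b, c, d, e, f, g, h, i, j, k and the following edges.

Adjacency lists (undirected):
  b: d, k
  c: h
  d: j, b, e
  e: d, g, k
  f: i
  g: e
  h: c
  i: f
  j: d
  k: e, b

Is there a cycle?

DFS, tracking each vertex's parent; an edge to a visited non-parent vertex closes a cycle.
Start from f:
visit f (parent –)
  visit i (parent f)
    i–f: parent, skip
visit b (parent –)
  visit d (parent b)
    visit j (parent d)
      j–d: parent, skip
    d–b: parent, skip
    visit e (parent d)
      e–d: parent, skip
      visit g (parent e)
        g–e: parent, skip
      visit k (parent e)
        k–e: parent, skip
        k–b: b visited and ≠ parent → cycle
Cycle: b – d – e – k – b.

Yes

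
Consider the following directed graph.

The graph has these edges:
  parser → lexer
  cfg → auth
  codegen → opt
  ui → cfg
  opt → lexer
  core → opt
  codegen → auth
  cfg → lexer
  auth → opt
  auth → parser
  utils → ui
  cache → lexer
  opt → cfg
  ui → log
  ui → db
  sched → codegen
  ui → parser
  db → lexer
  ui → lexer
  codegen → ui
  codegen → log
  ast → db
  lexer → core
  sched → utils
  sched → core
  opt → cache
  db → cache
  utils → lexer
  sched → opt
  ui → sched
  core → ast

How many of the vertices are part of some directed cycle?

A vertex is on a directed cycle iff it belongs to a strongly connected component of size ≥ 2 (or has a self-loop).
The vertices on cycles are {db, ui, ast, cfg, opt, auth, core, cache, lexer, sched, utils, parser, codegen} — 13 in total.

13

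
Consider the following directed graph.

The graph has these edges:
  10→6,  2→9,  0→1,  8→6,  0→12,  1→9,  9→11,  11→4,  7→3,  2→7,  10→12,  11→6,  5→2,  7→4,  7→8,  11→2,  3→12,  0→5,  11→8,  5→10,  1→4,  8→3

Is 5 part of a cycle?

5 lies on a cycle iff there is a path from 5 back to itself.
Exploring from 5, it never reaches itself; equivalently, its strongly connected component is a singleton.

No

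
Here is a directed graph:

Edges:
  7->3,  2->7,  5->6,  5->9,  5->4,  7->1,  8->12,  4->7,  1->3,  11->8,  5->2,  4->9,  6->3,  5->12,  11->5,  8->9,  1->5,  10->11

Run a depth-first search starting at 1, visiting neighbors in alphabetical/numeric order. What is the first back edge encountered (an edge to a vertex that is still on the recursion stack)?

DFS from 1 (visiting neighbors in alphabetical/numeric order); mark gray on enter, black on exit:
1 gray
  3 gray
  3 black
  5 gray
    2 gray
      7 gray
        7→1: 1 is gray → back edge
First back edge: 7 → 1.

7→1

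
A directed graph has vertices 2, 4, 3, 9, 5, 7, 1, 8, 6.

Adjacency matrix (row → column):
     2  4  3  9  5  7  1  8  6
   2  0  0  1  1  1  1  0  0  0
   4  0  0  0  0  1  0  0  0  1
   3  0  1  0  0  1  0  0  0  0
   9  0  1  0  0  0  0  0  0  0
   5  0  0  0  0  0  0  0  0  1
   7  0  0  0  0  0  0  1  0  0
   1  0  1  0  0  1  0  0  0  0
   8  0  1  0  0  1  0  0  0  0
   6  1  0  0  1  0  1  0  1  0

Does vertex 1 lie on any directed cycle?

Yes

1 is on a cycle iff 1 can reach itself via ≥1 edge.
1 → 4 → 6 → 7 → 1 — yes.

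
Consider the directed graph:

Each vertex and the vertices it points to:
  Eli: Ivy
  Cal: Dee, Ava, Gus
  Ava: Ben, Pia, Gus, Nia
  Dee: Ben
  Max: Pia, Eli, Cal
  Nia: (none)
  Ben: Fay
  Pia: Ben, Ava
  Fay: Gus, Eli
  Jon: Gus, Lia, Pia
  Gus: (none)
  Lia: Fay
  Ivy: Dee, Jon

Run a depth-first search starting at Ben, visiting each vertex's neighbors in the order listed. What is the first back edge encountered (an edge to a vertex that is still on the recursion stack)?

DFS from Ben (visiting each vertex's neighbors in the order listed); mark gray on enter, black on exit:
Ben gray
  Fay gray
    Gus gray
    Gus black
    Eli gray
      Ivy gray
        Dee gray
          Dee→Ben: Ben is gray → back edge
First back edge: Dee → Ben.

Dee→Ben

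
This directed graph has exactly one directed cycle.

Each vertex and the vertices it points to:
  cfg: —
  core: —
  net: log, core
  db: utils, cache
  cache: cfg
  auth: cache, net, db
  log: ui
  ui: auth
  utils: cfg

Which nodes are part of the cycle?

ui, log, net, auth

DFS with gray/black marking from auth:
auth gray
  cache gray
    cfg gray
    cfg black
  cache black
  net gray
    log gray
      ui gray
        ui→auth: auth is gray → back edge
Back edge closes the cycle auth → net → log → ui → auth; its vertices are {ui, log, net, auth}.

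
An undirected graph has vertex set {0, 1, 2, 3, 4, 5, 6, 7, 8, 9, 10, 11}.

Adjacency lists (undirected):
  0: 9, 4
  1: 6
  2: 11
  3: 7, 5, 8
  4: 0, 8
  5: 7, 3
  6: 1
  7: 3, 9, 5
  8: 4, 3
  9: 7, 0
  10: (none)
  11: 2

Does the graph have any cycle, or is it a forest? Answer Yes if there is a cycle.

Yes

DFS, tracking each vertex's parent; an edge to a visited non-parent vertex closes a cycle.
Start from 4:
visit 4 (parent –)
  visit 0 (parent 4)
    visit 9 (parent 0)
      visit 7 (parent 9)
        visit 3 (parent 7)
          3–7: parent, skip
          visit 5 (parent 3)
            5–7: 7 visited and ≠ parent → cycle
Cycle: 7 – 3 – 5 – 7.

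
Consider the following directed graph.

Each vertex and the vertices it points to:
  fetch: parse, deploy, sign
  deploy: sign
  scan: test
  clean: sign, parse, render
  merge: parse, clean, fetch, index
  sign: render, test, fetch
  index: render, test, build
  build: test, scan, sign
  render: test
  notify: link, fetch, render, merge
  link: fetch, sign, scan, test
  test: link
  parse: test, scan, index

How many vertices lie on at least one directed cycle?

10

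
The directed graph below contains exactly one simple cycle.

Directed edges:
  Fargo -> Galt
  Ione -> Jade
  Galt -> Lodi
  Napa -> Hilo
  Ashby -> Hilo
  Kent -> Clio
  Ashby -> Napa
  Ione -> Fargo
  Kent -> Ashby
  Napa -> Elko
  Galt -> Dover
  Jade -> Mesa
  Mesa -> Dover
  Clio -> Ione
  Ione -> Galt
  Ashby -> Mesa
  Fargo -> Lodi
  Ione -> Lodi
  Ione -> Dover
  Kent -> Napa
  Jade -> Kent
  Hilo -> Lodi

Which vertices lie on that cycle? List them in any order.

Clio, Ione, Jade, Kent

DFS with gray/black marking from Kent:
Kent gray
  Clio gray
    Ione gray
      Lodi gray
      Lodi black
      Jade gray
        Jade→Kent: Kent is gray → back edge
Back edge closes the cycle Kent → Clio → Ione → Jade → Kent; its vertices are {Clio, Ione, Jade, Kent}.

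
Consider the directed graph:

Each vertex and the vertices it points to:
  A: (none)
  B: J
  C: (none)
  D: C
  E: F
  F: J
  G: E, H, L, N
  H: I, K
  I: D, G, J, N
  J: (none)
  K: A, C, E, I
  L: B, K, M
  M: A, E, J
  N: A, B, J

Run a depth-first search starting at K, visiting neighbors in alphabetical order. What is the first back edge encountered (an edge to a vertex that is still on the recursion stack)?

H→I

DFS from K (visiting neighbors in alphabetical order); mark gray on enter, black on exit:
K gray
  A gray
  A black
  C gray
  C black
  E gray
    F gray
      J gray
      J black
    F black
  E black
  I gray
    D gray
      D→C: C black — skip
    D black
    G gray
      G→E: E black — skip
      H gray
        H→I: I is gray → back edge
First back edge: H → I.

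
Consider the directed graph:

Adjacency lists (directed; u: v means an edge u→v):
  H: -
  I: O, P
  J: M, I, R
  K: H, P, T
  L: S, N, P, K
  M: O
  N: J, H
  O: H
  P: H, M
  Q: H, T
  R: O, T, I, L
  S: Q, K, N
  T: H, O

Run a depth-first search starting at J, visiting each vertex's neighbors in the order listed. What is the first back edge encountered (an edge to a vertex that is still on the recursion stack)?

DFS from J (visiting each vertex's neighbors in the order listed); mark gray on enter, black on exit:
J gray
  M gray
    O gray
      H gray
      H black
    O black
  M black
  I gray
    I→O: O black — skip
    P gray
      P→H: H black — skip
      P→M: M black — skip
    P black
  I black
  R gray
    R→O: O black — skip
    T gray
      T→H: H black — skip
      T→O: O black — skip
    T black
    R→I: I black — skip
    L gray
      S gray
        Q gray
          Q→H: H black — skip
          Q→T: T black — skip
        Q black
        K gray
          K→H: H black — skip
          K→P: P black — skip
          K→T: T black — skip
        K black
        N gray
          N→J: J is gray → back edge
First back edge: N → J.

N->J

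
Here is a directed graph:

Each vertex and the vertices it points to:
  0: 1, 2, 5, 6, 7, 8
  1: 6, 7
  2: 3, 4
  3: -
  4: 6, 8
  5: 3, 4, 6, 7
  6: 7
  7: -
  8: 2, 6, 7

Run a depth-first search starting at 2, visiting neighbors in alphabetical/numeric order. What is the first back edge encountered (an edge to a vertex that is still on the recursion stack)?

8->2

DFS from 2 (visiting neighbors in alphabetical/numeric order); mark gray on enter, black on exit:
2 gray
  3 gray
  3 black
  4 gray
    6 gray
      7 gray
      7 black
    6 black
    8 gray
      8→2: 2 is gray → back edge
First back edge: 8 → 2.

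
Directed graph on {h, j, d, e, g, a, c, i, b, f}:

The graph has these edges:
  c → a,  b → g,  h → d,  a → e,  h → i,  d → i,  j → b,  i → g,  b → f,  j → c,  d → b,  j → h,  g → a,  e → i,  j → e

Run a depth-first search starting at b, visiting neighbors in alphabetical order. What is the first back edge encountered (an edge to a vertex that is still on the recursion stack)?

i→g

DFS from b (visiting neighbors in alphabetical order); mark gray on enter, black on exit:
b gray
  f gray
  f black
  g gray
    a gray
      e gray
        i gray
          i→g: g is gray → back edge
First back edge: i → g.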